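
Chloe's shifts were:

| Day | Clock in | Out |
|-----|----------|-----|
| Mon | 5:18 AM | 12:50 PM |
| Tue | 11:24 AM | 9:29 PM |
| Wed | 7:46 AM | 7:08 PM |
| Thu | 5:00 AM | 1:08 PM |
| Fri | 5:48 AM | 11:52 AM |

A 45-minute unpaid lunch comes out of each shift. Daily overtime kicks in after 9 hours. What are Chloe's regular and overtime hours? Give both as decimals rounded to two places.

Mon: 5:18 AM–12:50 PM = 7 h 32 min; less 45 min break → 6 h 47 min
Tue: 11:24 AM–9:29 PM = 10 h 5 min; less 45 min break → 9 h 20 min
Wed: 7:46 AM–7:08 PM = 11 h 22 min; less 45 min break → 10 h 37 min
Thu: 5:00 AM–1:08 PM = 8 h 8 min; less 45 min break → 7 h 23 min
Fri: 5:48 AM–11:52 AM = 6 h 4 min; less 45 min break → 5 h 19 min
Mon reg 6 h 47 min / OT 0 h 0 min; Tue reg 9 h 0 min / OT 0 h 20 min; Wed reg 9 h 0 min / OT 1 h 37 min; Thu reg 7 h 23 min / OT 0 h 0 min; Fri reg 5 h 19 min / OT 0 h 0 min.
Totals: regular 37 h 29 min, overtime 1 h 57 min.

Regular 37.48 hours, overtime 1.95 hours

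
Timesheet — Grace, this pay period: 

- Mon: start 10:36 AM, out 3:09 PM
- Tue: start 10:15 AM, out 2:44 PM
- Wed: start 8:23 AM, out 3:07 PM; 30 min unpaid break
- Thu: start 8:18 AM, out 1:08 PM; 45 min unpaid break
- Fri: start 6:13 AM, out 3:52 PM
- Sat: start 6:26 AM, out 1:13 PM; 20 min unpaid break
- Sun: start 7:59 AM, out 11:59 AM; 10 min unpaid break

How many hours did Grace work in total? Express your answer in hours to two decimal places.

Mon: 10:36 AM–3:09 PM = 4 h 33 min
Tue: 10:15 AM–2:44 PM = 4 h 29 min
Wed: 8:23 AM–3:07 PM = 6 h 44 min; less 30 min break → 6 h 14 min
Thu: 8:18 AM–1:08 PM = 4 h 50 min; less 45 min break → 4 h 5 min
Fri: 6:13 AM–3:52 PM = 9 h 39 min
Sat: 6:26 AM–1:13 PM = 6 h 47 min; less 20 min break → 6 h 27 min
Sun: 7:59 AM–11:59 AM = 4 h 0 min; less 10 min break → 3 h 50 min
Total: 4 h 33 min + 4 h 29 min + 6 h 14 min + 4 h 5 min + 9 h 39 min + 6 h 27 min + 3 h 50 min = 39 h 17 min.

39.28 hours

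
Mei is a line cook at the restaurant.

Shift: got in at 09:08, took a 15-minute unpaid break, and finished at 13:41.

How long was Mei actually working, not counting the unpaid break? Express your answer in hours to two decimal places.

4.30 hours

Shift: 09:08–13:41 = 4 h 33 min; less 15 min break → 4 h 18 min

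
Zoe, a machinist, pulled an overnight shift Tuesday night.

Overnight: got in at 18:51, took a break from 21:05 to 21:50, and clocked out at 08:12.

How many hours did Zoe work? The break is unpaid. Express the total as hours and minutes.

12 h 36 min

Overnight: 18:51 → midnight = 5 h 9 min; midnight → 08:12 = 8 h 12 min; span 13 h 21 min; less 45 min break → 12 h 36 min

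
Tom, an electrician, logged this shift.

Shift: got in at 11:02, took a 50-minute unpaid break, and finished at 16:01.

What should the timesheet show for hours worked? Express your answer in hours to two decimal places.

Shift: 11:02–16:01 = 4 h 59 min; less 50 min break → 4 h 9 min

4.15 hours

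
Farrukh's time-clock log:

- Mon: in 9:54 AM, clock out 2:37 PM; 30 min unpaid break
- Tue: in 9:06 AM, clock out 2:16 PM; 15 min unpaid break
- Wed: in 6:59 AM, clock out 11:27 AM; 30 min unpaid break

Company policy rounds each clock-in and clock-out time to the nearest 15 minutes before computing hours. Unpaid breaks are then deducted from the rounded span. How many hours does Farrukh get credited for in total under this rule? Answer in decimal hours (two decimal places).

13.00 hours

Mon: in 9:54 AM→10:00 AM, out 2:37 PM→2:30 PM; 4 h 30 min − 30 min = 4 h 0 min
Tue: in 9:06 AM→9:00 AM, out 2:16 PM→2:15 PM; 5 h 15 min − 15 min = 5 h 0 min
Wed: in 6:59 AM→7:00 AM, out 11:27 AM→11:30 AM; 4 h 30 min − 30 min = 4 h 0 min
Total credited: 13 h 0 min.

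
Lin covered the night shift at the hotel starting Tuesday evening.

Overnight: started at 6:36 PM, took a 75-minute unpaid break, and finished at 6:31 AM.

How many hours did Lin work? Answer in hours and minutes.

Overnight: 6:36 PM → midnight = 5 h 24 min; midnight → 6:31 AM = 6 h 31 min; span 11 h 55 min; less 75 min break → 10 h 40 min

10 h 40 min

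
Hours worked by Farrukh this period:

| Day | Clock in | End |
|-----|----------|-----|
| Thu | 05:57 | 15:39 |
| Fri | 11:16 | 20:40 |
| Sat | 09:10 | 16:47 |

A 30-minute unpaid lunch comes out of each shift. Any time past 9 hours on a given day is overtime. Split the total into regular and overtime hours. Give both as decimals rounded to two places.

Thu: 05:57–15:39 = 9 h 42 min; less 30 min break → 9 h 12 min
Fri: 11:16–20:40 = 9 h 24 min; less 30 min break → 8 h 54 min
Sat: 09:10–16:47 = 7 h 37 min; less 30 min break → 7 h 7 min
Thu reg 9 h 0 min / OT 0 h 12 min; Fri reg 8 h 54 min / OT 0 h 0 min; Sat reg 7 h 7 min / OT 0 h 0 min.
Totals: regular 25 h 1 min, overtime 0 h 12 min.

Regular 25.02 hours, overtime 0.20 hours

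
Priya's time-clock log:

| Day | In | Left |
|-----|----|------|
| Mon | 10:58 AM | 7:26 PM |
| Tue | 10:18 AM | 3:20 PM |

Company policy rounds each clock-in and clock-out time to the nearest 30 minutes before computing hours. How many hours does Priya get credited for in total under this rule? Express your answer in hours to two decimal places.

Mon: in 10:58 AM→11:00 AM, out 7:26 PM→7:30 PM; 8 h 30 min
Tue: in 10:18 AM→10:30 AM, out 3:20 PM→3:30 PM; 5 h 0 min
Total credited: 13 h 30 min.

13.50 hours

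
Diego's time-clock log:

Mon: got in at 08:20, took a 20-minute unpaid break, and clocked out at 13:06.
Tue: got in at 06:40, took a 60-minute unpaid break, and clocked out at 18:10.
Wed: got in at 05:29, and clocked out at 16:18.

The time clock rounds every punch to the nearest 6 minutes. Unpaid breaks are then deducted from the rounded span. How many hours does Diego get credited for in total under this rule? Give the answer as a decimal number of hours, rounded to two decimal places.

25.77 hours

Mon: in 08:20→08:18, out 13:06→13:06; 4 h 48 min − 20 min = 4 h 28 min
Tue: in 06:40→06:42, out 18:10→18:12; 11 h 30 min − 60 min = 10 h 30 min
Wed: in 05:29→05:30, out 16:18→16:18; 10 h 48 min
Total credited: 25 h 46 min.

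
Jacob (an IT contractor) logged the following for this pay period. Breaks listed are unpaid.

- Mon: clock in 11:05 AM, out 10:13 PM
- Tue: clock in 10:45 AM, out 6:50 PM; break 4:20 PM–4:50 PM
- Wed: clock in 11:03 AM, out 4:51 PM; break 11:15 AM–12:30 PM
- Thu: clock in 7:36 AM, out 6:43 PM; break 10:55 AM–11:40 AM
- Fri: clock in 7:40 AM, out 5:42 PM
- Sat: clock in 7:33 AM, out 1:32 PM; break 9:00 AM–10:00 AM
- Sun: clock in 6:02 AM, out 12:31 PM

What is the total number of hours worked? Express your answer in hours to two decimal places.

55.13 hours

Mon: 11:05 AM–10:13 PM = 11 h 8 min
Tue: 10:45 AM–6:50 PM = 8 h 5 min; less 30 min break → 7 h 35 min
Wed: 11:03 AM–4:51 PM = 5 h 48 min; less 75 min break → 4 h 33 min
Thu: 7:36 AM–6:43 PM = 11 h 7 min; less 45 min break → 10 h 22 min
Fri: 7:40 AM–5:42 PM = 10 h 2 min
Sat: 7:33 AM–1:32 PM = 5 h 59 min; less 60 min break → 4 h 59 min
Sun: 6:02 AM–12:31 PM = 6 h 29 min
Total: 11 h 8 min + 7 h 35 min + 4 h 33 min + 10 h 22 min + 10 h 2 min + 4 h 59 min + 6 h 29 min = 55 h 8 min.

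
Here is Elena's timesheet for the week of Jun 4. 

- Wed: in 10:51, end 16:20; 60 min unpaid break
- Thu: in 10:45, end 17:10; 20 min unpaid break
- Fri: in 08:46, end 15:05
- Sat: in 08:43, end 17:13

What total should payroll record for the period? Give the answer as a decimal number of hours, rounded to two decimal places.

25.38 hours

Wed: 10:51–16:20 = 5 h 29 min; less 60 min break → 4 h 29 min
Thu: 10:45–17:10 = 6 h 25 min; less 20 min break → 6 h 5 min
Fri: 08:46–15:05 = 6 h 19 min
Sat: 08:43–17:13 = 8 h 30 min
Total: 4 h 29 min + 6 h 5 min + 6 h 19 min + 8 h 30 min = 25 h 23 min.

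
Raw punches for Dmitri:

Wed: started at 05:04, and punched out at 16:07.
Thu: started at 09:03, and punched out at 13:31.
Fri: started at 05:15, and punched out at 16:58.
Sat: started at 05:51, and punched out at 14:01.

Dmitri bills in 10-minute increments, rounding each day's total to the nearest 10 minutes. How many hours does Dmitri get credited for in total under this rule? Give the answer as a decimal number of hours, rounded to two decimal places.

35.33 hours

Wed: 05:04–16:07 = 11 h 3 min → rounds to 11 h 0 min
Thu: 09:03–13:31 = 4 h 28 min → rounds to 4 h 30 min
Fri: 05:15–16:58 = 11 h 43 min → rounds to 11 h 40 min
Sat: 05:51–14:01 = 8 h 10 min → rounds to 8 h 10 min
Total credited: 35 h 20 min.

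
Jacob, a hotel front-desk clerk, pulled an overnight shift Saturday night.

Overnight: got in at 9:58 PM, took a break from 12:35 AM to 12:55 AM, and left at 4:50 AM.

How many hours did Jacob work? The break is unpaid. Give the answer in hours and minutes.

Overnight: 9:58 PM → midnight = 2 h 2 min; midnight → 4:50 AM = 4 h 50 min; span 6 h 52 min; less 20 min break → 6 h 32 min

6 h 32 min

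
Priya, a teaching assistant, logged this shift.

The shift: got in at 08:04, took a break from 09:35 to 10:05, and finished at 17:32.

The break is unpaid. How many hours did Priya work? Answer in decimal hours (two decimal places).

8.97 hours

The shift: 08:04–17:32 = 9 h 28 min; less 30 min break → 8 h 58 min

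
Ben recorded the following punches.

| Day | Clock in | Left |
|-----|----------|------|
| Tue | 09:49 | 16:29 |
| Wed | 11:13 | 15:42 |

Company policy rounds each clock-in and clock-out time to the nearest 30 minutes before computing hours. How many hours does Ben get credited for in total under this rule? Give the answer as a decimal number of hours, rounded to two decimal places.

11.00 hours

Tue: in 09:49→10:00, out 16:29→16:30; 6 h 30 min
Wed: in 11:13→11:00, out 15:42→15:30; 4 h 30 min
Total credited: 11 h 0 min.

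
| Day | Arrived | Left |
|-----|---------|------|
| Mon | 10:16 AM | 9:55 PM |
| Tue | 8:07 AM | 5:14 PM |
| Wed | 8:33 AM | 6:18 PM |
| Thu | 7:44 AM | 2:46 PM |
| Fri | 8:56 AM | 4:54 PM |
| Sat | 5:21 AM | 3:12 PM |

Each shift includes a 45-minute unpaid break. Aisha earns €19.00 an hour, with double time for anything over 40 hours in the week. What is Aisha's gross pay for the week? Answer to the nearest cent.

€1172.93

Mon: 10:16 AM–9:55 PM = 11 h 39 min; less 45 min break → 10 h 54 min
Tue: 8:07 AM–5:14 PM = 9 h 7 min; less 45 min break → 8 h 22 min
Wed: 8:33 AM–6:18 PM = 9 h 45 min; less 45 min break → 9 h 0 min
Thu: 7:44 AM–2:46 PM = 7 h 2 min; less 45 min break → 6 h 17 min
Fri: 8:56 AM–4:54 PM = 7 h 58 min; less 45 min break → 7 h 13 min
Sat: 5:21 AM–3:12 PM = 9 h 51 min; less 45 min break → 9 h 6 min
Total worked: 50 h 52 min = 3052 min.
Regular 40 h 0 min = 2400 min at €19.00/h; overtime 10 h 52 min = 652 min at €38.00/h.
Pay = (2400 × €19.00 + 652 × €38.00) ÷ 60 = €1172.93.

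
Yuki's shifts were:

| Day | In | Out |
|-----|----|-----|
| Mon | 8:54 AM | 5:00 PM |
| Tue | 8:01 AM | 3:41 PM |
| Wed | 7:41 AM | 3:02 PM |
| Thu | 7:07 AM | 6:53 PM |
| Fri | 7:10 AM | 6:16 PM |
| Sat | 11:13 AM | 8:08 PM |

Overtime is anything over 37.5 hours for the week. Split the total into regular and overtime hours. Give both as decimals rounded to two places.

Regular 37.50 hours, overtime 17.40 hours

Mon: 8:54 AM–5:00 PM = 8 h 6 min
Tue: 8:01 AM–3:41 PM = 7 h 40 min
Wed: 7:41 AM–3:02 PM = 7 h 21 min
Thu: 7:07 AM–6:53 PM = 11 h 46 min
Fri: 7:10 AM–6:16 PM = 11 h 6 min
Sat: 11:13 AM–8:08 PM = 8 h 55 min
Total worked: 54 h 54 min = 54.90 h.
Threshold 37.5 h → overtime 17 h 24 min, regular 37 h 30 min.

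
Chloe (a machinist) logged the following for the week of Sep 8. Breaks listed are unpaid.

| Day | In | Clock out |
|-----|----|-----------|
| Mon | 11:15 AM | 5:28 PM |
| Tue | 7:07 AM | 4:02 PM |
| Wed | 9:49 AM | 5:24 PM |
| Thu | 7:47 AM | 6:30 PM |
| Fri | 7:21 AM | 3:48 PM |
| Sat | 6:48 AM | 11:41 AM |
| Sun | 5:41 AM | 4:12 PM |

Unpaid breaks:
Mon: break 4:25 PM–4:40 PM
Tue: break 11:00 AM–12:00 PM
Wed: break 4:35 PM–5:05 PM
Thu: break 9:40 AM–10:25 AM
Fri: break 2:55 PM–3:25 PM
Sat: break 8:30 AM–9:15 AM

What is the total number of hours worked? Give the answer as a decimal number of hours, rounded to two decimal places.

53.53 hours

Mon: 11:15 AM–5:28 PM = 6 h 13 min; less 15 min break → 5 h 58 min
Tue: 7:07 AM–4:02 PM = 8 h 55 min; less 60 min break → 7 h 55 min
Wed: 9:49 AM–5:24 PM = 7 h 35 min; less 30 min break → 7 h 5 min
Thu: 7:47 AM–6:30 PM = 10 h 43 min; less 45 min break → 9 h 58 min
Fri: 7:21 AM–3:48 PM = 8 h 27 min; less 30 min break → 7 h 57 min
Sat: 6:48 AM–11:41 AM = 4 h 53 min; less 45 min break → 4 h 8 min
Sun: 5:41 AM–4:12 PM = 10 h 31 min
Total: 5 h 58 min + 7 h 55 min + 7 h 5 min + 9 h 58 min + 7 h 57 min + 4 h 8 min + 10 h 31 min = 53 h 32 min.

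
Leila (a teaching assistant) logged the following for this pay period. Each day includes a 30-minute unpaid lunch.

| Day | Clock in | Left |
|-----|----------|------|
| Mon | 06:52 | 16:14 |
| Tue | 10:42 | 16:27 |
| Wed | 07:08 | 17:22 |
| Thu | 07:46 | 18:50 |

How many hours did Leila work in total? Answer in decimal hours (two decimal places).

Mon: 06:52–16:14 = 9 h 22 min; less 30 min break → 8 h 52 min
Tue: 10:42–16:27 = 5 h 45 min; less 30 min break → 5 h 15 min
Wed: 07:08–17:22 = 10 h 14 min; less 30 min break → 9 h 44 min
Thu: 07:46–18:50 = 11 h 4 min; less 30 min break → 10 h 34 min
Total: 8 h 52 min + 5 h 15 min + 9 h 44 min + 10 h 34 min = 34 h 25 min.

34.42 hours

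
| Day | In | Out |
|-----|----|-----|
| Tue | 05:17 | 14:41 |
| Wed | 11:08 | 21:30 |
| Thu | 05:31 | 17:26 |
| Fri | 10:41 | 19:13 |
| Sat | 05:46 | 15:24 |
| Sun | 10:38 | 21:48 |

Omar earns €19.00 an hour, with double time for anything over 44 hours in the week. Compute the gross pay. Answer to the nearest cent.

Tue: 05:17–14:41 = 9 h 24 min
Wed: 11:08–21:30 = 10 h 22 min
Thu: 05:31–17:26 = 11 h 55 min
Fri: 10:41–19:13 = 8 h 32 min
Sat: 05:46–15:24 = 9 h 38 min
Sun: 10:38–21:48 = 11 h 10 min
Total worked: 61 h 1 min = 3661 min.
Regular 44 h 0 min = 2640 min at €19.00/h; overtime 17 h 1 min = 1021 min at €38.00/h.
Pay = (2640 × €19.00 + 1021 × €38.00) ÷ 60 = €1482.63.

€1482.63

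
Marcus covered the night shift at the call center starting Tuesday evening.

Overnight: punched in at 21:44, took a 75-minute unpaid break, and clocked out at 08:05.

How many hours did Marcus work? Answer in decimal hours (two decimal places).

9.10 hours

Overnight: 21:44 → midnight = 2 h 16 min; midnight → 08:05 = 8 h 5 min; span 10 h 21 min; less 75 min break → 9 h 6 min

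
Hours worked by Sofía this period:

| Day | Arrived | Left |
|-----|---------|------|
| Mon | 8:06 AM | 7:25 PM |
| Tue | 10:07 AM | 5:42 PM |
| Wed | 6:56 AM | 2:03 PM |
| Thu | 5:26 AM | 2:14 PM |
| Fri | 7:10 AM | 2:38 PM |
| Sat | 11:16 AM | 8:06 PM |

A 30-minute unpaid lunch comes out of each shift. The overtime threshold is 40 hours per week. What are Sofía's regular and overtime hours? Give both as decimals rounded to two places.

Mon: 8:06 AM–7:25 PM = 11 h 19 min; less 30 min break → 10 h 49 min
Tue: 10:07 AM–5:42 PM = 7 h 35 min; less 30 min break → 7 h 5 min
Wed: 6:56 AM–2:03 PM = 7 h 7 min; less 30 min break → 6 h 37 min
Thu: 5:26 AM–2:14 PM = 8 h 48 min; less 30 min break → 8 h 18 min
Fri: 7:10 AM–2:38 PM = 7 h 28 min; less 30 min break → 6 h 58 min
Sat: 11:16 AM–8:06 PM = 8 h 50 min; less 30 min break → 8 h 20 min
Total worked: 48 h 7 min = 48.12 h.
Threshold 40 h → overtime 8 h 7 min, regular 40 h 0 min.

Regular 40.00 hours, overtime 8.12 hours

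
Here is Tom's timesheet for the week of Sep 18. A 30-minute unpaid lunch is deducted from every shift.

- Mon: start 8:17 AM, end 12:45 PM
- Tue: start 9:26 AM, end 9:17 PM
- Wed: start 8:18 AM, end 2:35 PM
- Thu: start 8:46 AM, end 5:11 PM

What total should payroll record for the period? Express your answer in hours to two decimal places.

29.02 hours

Mon: 8:17 AM–12:45 PM = 4 h 28 min; less 30 min break → 3 h 58 min
Tue: 9:26 AM–9:17 PM = 11 h 51 min; less 30 min break → 11 h 21 min
Wed: 8:18 AM–2:35 PM = 6 h 17 min; less 30 min break → 5 h 47 min
Thu: 8:46 AM–5:11 PM = 8 h 25 min; less 30 min break → 7 h 55 min
Total: 3 h 58 min + 11 h 21 min + 5 h 47 min + 7 h 55 min = 29 h 1 min.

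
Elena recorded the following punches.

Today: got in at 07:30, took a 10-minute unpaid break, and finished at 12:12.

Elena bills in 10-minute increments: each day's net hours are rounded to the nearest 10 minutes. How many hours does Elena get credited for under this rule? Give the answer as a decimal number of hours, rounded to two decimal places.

Today: 07:30–12:12 = 4 h 42 min − 10 min = 4 h 32 min → rounds to 4 h 30 min

4.50 hours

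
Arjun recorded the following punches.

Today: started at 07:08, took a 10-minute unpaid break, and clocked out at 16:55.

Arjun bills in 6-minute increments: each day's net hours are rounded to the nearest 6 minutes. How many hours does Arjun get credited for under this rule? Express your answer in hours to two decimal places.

9.60 hours

Today: 07:08–16:55 = 9 h 47 min − 10 min = 9 h 37 min → rounds to 9 h 36 min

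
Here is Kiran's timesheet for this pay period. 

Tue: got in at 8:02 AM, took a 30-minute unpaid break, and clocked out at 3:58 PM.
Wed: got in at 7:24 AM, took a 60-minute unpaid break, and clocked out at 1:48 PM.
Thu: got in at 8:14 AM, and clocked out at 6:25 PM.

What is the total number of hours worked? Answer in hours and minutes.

Tue: 8:02 AM–3:58 PM = 7 h 56 min; less 30 min break → 7 h 26 min
Wed: 7:24 AM–1:48 PM = 6 h 24 min; less 60 min break → 5 h 24 min
Thu: 8:14 AM–6:25 PM = 10 h 11 min
Total: 7 h 26 min + 5 h 24 min + 10 h 11 min = 23 h 1 min.

23 h 1 min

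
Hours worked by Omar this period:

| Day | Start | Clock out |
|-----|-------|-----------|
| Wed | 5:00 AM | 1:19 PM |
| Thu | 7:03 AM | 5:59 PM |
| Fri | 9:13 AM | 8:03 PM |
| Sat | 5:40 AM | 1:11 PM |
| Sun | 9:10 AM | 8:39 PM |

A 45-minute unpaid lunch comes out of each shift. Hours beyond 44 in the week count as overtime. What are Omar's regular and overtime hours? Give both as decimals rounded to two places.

Wed: 5:00 AM–1:19 PM = 8 h 19 min; less 45 min break → 7 h 34 min
Thu: 7:03 AM–5:59 PM = 10 h 56 min; less 45 min break → 10 h 11 min
Fri: 9:13 AM–8:03 PM = 10 h 50 min; less 45 min break → 10 h 5 min
Sat: 5:40 AM–1:11 PM = 7 h 31 min; less 45 min break → 6 h 46 min
Sun: 9:10 AM–8:39 PM = 11 h 29 min; less 45 min break → 10 h 44 min
Total worked: 45 h 20 min = 45.33 h.
Threshold 44 h → overtime 1 h 20 min, regular 44 h 0 min.

Regular 44.00 hours, overtime 1.33 hours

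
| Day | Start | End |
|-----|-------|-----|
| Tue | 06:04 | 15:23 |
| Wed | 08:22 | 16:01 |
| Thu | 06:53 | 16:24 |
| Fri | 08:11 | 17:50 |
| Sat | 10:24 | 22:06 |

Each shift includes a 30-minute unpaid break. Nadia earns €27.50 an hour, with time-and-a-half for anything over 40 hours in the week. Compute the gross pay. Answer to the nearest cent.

€1320.00

Tue: 06:04–15:23 = 9 h 19 min; less 30 min break → 8 h 49 min
Wed: 08:22–16:01 = 7 h 39 min; less 30 min break → 7 h 9 min
Thu: 06:53–16:24 = 9 h 31 min; less 30 min break → 9 h 1 min
Fri: 08:11–17:50 = 9 h 39 min; less 30 min break → 9 h 9 min
Sat: 10:24–22:06 = 11 h 42 min; less 30 min break → 11 h 12 min
Total worked: 45 h 20 min = 2720 min.
Regular 40 h 0 min = 2400 min at €27.50/h; overtime 5 h 20 min = 320 min at €41.25/h.
Pay = (2400 × €27.50 + 320 × €41.25) ÷ 60 = €1320.00.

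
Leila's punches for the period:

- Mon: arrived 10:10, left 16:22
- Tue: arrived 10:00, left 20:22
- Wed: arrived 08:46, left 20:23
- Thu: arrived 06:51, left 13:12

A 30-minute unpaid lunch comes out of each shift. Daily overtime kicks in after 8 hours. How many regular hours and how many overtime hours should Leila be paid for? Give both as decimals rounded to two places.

Regular 27.55 hours, overtime 4.98 hours

Mon: 10:10–16:22 = 6 h 12 min; less 30 min break → 5 h 42 min
Tue: 10:00–20:22 = 10 h 22 min; less 30 min break → 9 h 52 min
Wed: 08:46–20:23 = 11 h 37 min; less 30 min break → 11 h 7 min
Thu: 06:51–13:12 = 6 h 21 min; less 30 min break → 5 h 51 min
Mon reg 5 h 42 min / OT 0 h 0 min; Tue reg 8 h 0 min / OT 1 h 52 min; Wed reg 8 h 0 min / OT 3 h 7 min; Thu reg 5 h 51 min / OT 0 h 0 min.
Totals: regular 27 h 33 min, overtime 4 h 59 min.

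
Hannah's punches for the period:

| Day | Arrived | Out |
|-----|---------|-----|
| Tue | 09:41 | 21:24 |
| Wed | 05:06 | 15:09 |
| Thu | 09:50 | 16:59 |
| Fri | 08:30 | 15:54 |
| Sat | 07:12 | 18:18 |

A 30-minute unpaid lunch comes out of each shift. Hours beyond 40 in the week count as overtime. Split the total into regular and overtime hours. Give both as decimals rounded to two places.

Tue: 09:41–21:24 = 11 h 43 min; less 30 min break → 11 h 13 min
Wed: 05:06–15:09 = 10 h 3 min; less 30 min break → 9 h 33 min
Thu: 09:50–16:59 = 7 h 9 min; less 30 min break → 6 h 39 min
Fri: 08:30–15:54 = 7 h 24 min; less 30 min break → 6 h 54 min
Sat: 07:12–18:18 = 11 h 6 min; less 30 min break → 10 h 36 min
Total worked: 44 h 55 min = 44.92 h.
Threshold 40 h → overtime 4 h 55 min, regular 40 h 0 min.

Regular 40.00 hours, overtime 4.92 hours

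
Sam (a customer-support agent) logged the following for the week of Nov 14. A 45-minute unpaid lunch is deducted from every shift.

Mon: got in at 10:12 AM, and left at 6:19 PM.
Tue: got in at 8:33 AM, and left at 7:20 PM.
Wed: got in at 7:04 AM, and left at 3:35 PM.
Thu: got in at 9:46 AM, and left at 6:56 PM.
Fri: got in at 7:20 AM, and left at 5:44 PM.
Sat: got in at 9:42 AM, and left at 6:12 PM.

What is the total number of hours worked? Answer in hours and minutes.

50 h 59 min

Mon: 10:12 AM–6:19 PM = 8 h 7 min; less 45 min break → 7 h 22 min
Tue: 8:33 AM–7:20 PM = 10 h 47 min; less 45 min break → 10 h 2 min
Wed: 7:04 AM–3:35 PM = 8 h 31 min; less 45 min break → 7 h 46 min
Thu: 9:46 AM–6:56 PM = 9 h 10 min; less 45 min break → 8 h 25 min
Fri: 7:20 AM–5:44 PM = 10 h 24 min; less 45 min break → 9 h 39 min
Sat: 9:42 AM–6:12 PM = 8 h 30 min; less 45 min break → 7 h 45 min
Total: 7 h 22 min + 10 h 2 min + 7 h 46 min + 8 h 25 min + 9 h 39 min + 7 h 45 min = 50 h 59 min.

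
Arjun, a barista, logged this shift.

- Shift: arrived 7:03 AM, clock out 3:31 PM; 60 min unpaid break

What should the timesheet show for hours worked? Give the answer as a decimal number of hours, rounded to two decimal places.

Shift: 7:03 AM–3:31 PM = 8 h 28 min; less 60 min break → 7 h 28 min

7.47 hours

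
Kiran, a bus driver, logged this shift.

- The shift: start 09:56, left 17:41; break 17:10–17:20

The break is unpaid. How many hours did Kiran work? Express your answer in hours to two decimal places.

7.58 hours

The shift: 09:56–17:41 = 7 h 45 min; less 10 min break → 7 h 35 min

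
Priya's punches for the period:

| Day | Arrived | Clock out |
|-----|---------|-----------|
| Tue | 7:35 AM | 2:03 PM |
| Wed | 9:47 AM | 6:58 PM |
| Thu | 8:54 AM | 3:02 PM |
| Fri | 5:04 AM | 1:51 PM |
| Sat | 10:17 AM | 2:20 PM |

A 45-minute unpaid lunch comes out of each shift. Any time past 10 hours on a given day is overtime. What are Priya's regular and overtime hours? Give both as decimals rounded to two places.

Regular 30.87 hours, overtime 0.00 hours

Tue: 7:35 AM–2:03 PM = 6 h 28 min; less 45 min break → 5 h 43 min
Wed: 9:47 AM–6:58 PM = 9 h 11 min; less 45 min break → 8 h 26 min
Thu: 8:54 AM–3:02 PM = 6 h 8 min; less 45 min break → 5 h 23 min
Fri: 5:04 AM–1:51 PM = 8 h 47 min; less 45 min break → 8 h 2 min
Sat: 10:17 AM–2:20 PM = 4 h 3 min; less 45 min break → 3 h 18 min
Tue reg 5 h 43 min / OT 0 h 0 min; Wed reg 8 h 26 min / OT 0 h 0 min; Thu reg 5 h 23 min / OT 0 h 0 min; Fri reg 8 h 2 min / OT 0 h 0 min; Sat reg 3 h 18 min / OT 0 h 0 min.
Totals: regular 30 h 52 min, overtime 0 h 0 min.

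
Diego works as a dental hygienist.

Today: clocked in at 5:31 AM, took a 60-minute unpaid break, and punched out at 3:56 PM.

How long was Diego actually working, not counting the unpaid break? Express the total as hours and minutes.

Today: 5:31 AM–3:56 PM = 10 h 25 min; less 60 min break → 9 h 25 min

9 h 25 min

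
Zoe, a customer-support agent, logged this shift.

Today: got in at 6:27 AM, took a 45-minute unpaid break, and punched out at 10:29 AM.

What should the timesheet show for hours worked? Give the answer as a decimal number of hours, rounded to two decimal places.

3.28 hours

Today: 6:27 AM–10:29 AM = 4 h 2 min; less 45 min break → 3 h 17 min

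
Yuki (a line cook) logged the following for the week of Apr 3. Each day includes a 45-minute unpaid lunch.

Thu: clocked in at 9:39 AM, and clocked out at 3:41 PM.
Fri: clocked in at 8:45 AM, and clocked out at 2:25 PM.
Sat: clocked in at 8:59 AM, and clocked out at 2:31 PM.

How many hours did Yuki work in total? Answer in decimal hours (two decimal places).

Thu: 9:39 AM–3:41 PM = 6 h 2 min; less 45 min break → 5 h 17 min
Fri: 8:45 AM–2:25 PM = 5 h 40 min; less 45 min break → 4 h 55 min
Sat: 8:59 AM–2:31 PM = 5 h 32 min; less 45 min break → 4 h 47 min
Total: 5 h 17 min + 4 h 55 min + 4 h 47 min = 14 h 59 min.

14.98 hours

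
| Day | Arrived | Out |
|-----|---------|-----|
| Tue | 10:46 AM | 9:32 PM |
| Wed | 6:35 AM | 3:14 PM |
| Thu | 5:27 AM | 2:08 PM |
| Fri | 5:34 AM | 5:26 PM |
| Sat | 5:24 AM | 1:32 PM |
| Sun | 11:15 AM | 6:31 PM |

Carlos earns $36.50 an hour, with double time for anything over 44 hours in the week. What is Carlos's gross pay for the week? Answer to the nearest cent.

Tue: 10:46 AM–9:32 PM = 10 h 46 min
Wed: 6:35 AM–3:14 PM = 8 h 39 min
Thu: 5:27 AM–2:08 PM = 8 h 41 min
Fri: 5:34 AM–5:26 PM = 11 h 52 min
Sat: 5:24 AM–1:32 PM = 8 h 8 min
Sun: 11:15 AM–6:31 PM = 7 h 16 min
Total worked: 55 h 22 min = 3322 min.
Regular 44 h 0 min = 2640 min at $36.50/h; overtime 11 h 22 min = 682 min at $73.00/h.
Pay = (2640 × $36.50 + 682 × $73.00) ÷ 60 = $2435.77.

$2435.77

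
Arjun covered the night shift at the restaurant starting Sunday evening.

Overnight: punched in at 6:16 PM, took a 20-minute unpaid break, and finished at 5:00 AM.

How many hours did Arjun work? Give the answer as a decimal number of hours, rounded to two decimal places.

10.40 hours

Overnight: 6:16 PM → midnight = 5 h 44 min; midnight → 5:00 AM = 5 h 0 min; span 10 h 44 min; less 20 min break → 10 h 24 min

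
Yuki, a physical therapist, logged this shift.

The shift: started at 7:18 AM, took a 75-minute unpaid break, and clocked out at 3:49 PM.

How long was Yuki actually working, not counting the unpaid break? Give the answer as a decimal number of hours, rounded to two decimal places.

7.27 hours

The shift: 7:18 AM–3:49 PM = 8 h 31 min; less 75 min break → 7 h 16 min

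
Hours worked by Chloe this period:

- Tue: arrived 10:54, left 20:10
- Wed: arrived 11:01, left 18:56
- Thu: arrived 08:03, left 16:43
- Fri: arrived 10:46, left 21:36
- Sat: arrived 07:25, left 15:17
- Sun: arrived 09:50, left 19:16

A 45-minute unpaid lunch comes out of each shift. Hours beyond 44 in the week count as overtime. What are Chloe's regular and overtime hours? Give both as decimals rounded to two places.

Regular 44.00 hours, overtime 5.48 hours

Tue: 10:54–20:10 = 9 h 16 min; less 45 min break → 8 h 31 min
Wed: 11:01–18:56 = 7 h 55 min; less 45 min break → 7 h 10 min
Thu: 08:03–16:43 = 8 h 40 min; less 45 min break → 7 h 55 min
Fri: 10:46–21:36 = 10 h 50 min; less 45 min break → 10 h 5 min
Sat: 07:25–15:17 = 7 h 52 min; less 45 min break → 7 h 7 min
Sun: 09:50–19:16 = 9 h 26 min; less 45 min break → 8 h 41 min
Total worked: 49 h 29 min = 49.48 h.
Threshold 44 h → overtime 5 h 29 min, regular 44 h 0 min.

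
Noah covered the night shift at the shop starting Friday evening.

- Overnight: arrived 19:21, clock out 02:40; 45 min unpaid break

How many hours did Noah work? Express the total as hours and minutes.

Overnight: 19:21 → midnight = 4 h 39 min; midnight → 02:40 = 2 h 40 min; span 7 h 19 min; less 45 min break → 6 h 34 min

6 h 34 min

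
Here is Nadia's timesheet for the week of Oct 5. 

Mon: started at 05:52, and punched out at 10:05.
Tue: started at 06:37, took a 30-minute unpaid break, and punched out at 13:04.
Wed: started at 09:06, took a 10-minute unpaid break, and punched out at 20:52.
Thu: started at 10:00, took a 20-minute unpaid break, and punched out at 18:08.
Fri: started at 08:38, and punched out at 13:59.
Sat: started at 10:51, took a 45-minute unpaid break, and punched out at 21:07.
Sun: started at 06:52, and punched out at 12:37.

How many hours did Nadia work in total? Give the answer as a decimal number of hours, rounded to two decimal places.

50.18 hours

Mon: 05:52–10:05 = 4 h 13 min
Tue: 06:37–13:04 = 6 h 27 min; less 30 min break → 5 h 57 min
Wed: 09:06–20:52 = 11 h 46 min; less 10 min break → 11 h 36 min
Thu: 10:00–18:08 = 8 h 8 min; less 20 min break → 7 h 48 min
Fri: 08:38–13:59 = 5 h 21 min
Sat: 10:51–21:07 = 10 h 16 min; less 45 min break → 9 h 31 min
Sun: 06:52–12:37 = 5 h 45 min
Total: 4 h 13 min + 5 h 57 min + 11 h 36 min + 7 h 48 min + 5 h 21 min + 9 h 31 min + 5 h 45 min = 50 h 11 min.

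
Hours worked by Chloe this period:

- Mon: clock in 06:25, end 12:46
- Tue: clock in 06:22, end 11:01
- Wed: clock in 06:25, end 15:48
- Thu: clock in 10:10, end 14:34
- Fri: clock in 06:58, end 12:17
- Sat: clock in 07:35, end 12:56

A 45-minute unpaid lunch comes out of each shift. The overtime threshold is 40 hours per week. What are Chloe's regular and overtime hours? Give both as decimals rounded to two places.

Mon: 06:25–12:46 = 6 h 21 min; less 45 min break → 5 h 36 min
Tue: 06:22–11:01 = 4 h 39 min; less 45 min break → 3 h 54 min
Wed: 06:25–15:48 = 9 h 23 min; less 45 min break → 8 h 38 min
Thu: 10:10–14:34 = 4 h 24 min; less 45 min break → 3 h 39 min
Fri: 06:58–12:17 = 5 h 19 min; less 45 min break → 4 h 34 min
Sat: 07:35–12:56 = 5 h 21 min; less 45 min break → 4 h 36 min
Total worked: 30 h 57 min = 30.95 h.
Threshold 40 h → overtime 0 h 0 min, regular 30 h 57 min.

Regular 30.95 hours, overtime 0.00 hours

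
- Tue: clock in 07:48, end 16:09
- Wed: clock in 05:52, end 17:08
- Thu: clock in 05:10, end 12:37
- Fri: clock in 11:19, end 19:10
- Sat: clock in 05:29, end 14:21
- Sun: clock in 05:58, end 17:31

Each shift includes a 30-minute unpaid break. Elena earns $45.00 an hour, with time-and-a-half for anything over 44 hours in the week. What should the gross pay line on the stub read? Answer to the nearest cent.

$2542.50

Tue: 07:48–16:09 = 8 h 21 min; less 30 min break → 7 h 51 min
Wed: 05:52–17:08 = 11 h 16 min; less 30 min break → 10 h 46 min
Thu: 05:10–12:37 = 7 h 27 min; less 30 min break → 6 h 57 min
Fri: 11:19–19:10 = 7 h 51 min; less 30 min break → 7 h 21 min
Sat: 05:29–14:21 = 8 h 52 min; less 30 min break → 8 h 22 min
Sun: 05:58–17:31 = 11 h 33 min; less 30 min break → 11 h 3 min
Total worked: 52 h 20 min = 3140 min.
Regular 44 h 0 min = 2640 min at $45.00/h; overtime 8 h 20 min = 500 min at $67.50/h.
Pay = (2640 × $45.00 + 500 × $67.50) ÷ 60 = $2542.50.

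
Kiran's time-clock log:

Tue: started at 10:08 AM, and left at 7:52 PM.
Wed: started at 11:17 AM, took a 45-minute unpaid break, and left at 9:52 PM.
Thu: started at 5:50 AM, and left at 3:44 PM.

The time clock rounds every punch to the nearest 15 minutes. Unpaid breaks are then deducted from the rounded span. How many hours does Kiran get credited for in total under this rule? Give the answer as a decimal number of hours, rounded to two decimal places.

Tue: in 10:08 AM→10:15 AM, out 7:52 PM→7:45 PM; 9 h 30 min
Wed: in 11:17 AM→11:15 AM, out 9:52 PM→9:45 PM; 10 h 30 min − 45 min = 9 h 45 min
Thu: in 5:50 AM→5:45 AM, out 3:44 PM→3:45 PM; 10 h 0 min
Total credited: 29 h 15 min.

29.25 hours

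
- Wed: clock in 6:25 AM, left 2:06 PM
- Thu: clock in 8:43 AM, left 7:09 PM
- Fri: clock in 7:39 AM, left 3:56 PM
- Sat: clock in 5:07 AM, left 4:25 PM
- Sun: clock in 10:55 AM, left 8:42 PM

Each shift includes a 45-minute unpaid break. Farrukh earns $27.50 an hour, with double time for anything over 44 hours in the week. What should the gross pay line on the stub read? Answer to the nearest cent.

Wed: 6:25 AM–2:06 PM = 7 h 41 min; less 45 min break → 6 h 56 min
Thu: 8:43 AM–7:09 PM = 10 h 26 min; less 45 min break → 9 h 41 min
Fri: 7:39 AM–3:56 PM = 8 h 17 min; less 45 min break → 7 h 32 min
Sat: 5:07 AM–4:25 PM = 11 h 18 min; less 45 min break → 10 h 33 min
Sun: 10:55 AM–8:42 PM = 9 h 47 min; less 45 min break → 9 h 2 min
Total worked: 43 h 44 min = 2624 min.
Regular 43 h 44 min = 2624 min at $27.50/h; overtime 0 h 0 min = 0 min at $55.00/h.
Pay = (2624 × $27.50 + 0 × $55.00) ÷ 60 = $1202.67.

$1202.67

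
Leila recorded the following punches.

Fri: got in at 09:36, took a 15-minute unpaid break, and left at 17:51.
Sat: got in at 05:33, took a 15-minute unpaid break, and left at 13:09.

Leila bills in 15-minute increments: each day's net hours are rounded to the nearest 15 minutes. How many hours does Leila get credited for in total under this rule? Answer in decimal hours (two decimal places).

Fri: 09:36–17:51 = 8 h 15 min − 15 min = 8 h 0 min → rounds to 8 h 0 min
Sat: 05:33–13:09 = 7 h 36 min − 15 min = 7 h 21 min → rounds to 7 h 15 min
Total credited: 15 h 15 min.

15.25 hours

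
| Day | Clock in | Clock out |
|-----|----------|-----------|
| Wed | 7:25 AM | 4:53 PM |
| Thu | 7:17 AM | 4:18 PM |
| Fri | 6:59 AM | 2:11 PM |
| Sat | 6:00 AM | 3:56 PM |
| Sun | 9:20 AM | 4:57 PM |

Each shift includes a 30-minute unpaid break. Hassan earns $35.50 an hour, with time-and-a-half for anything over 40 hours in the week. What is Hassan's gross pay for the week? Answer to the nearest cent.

$1459.05

Wed: 7:25 AM–4:53 PM = 9 h 28 min; less 30 min break → 8 h 58 min
Thu: 7:17 AM–4:18 PM = 9 h 1 min; less 30 min break → 8 h 31 min
Fri: 6:59 AM–2:11 PM = 7 h 12 min; less 30 min break → 6 h 42 min
Sat: 6:00 AM–3:56 PM = 9 h 56 min; less 30 min break → 9 h 26 min
Sun: 9:20 AM–4:57 PM = 7 h 37 min; less 30 min break → 7 h 7 min
Total worked: 40 h 44 min = 2444 min.
Regular 40 h 0 min = 2400 min at $35.50/h; overtime 0 h 44 min = 44 min at $53.25/h.
Pay = (2400 × $35.50 + 44 × $53.25) ÷ 60 = $1459.05.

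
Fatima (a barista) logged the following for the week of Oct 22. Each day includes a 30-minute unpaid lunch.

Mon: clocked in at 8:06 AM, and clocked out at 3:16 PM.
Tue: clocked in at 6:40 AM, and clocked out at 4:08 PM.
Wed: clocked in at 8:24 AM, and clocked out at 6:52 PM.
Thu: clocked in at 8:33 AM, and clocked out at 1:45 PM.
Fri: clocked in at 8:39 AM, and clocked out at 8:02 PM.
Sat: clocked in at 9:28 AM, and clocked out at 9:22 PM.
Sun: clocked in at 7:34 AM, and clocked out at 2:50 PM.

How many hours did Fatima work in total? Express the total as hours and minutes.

Mon: 8:06 AM–3:16 PM = 7 h 10 min; less 30 min break → 6 h 40 min
Tue: 6:40 AM–4:08 PM = 9 h 28 min; less 30 min break → 8 h 58 min
Wed: 8:24 AM–6:52 PM = 10 h 28 min; less 30 min break → 9 h 58 min
Thu: 8:33 AM–1:45 PM = 5 h 12 min; less 30 min break → 4 h 42 min
Fri: 8:39 AM–8:02 PM = 11 h 23 min; less 30 min break → 10 h 53 min
Sat: 9:28 AM–9:22 PM = 11 h 54 min; less 30 min break → 11 h 24 min
Sun: 7:34 AM–2:50 PM = 7 h 16 min; less 30 min break → 6 h 46 min
Total: 6 h 40 min + 8 h 58 min + 9 h 58 min + 4 h 42 min + 10 h 53 min + 11 h 24 min + 6 h 46 min = 59 h 21 min.

59 h 21 min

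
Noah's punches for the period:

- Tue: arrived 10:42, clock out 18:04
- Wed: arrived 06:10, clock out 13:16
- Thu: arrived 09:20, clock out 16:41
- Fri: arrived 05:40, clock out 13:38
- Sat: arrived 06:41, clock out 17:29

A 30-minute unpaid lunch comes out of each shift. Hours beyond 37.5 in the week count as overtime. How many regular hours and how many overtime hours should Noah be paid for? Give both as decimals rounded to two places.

Tue: 10:42–18:04 = 7 h 22 min; less 30 min break → 6 h 52 min
Wed: 06:10–13:16 = 7 h 6 min; less 30 min break → 6 h 36 min
Thu: 09:20–16:41 = 7 h 21 min; less 30 min break → 6 h 51 min
Fri: 05:40–13:38 = 7 h 58 min; less 30 min break → 7 h 28 min
Sat: 06:41–17:29 = 10 h 48 min; less 30 min break → 10 h 18 min
Total worked: 38 h 5 min = 38.08 h.
Threshold 37.5 h → overtime 0 h 35 min, regular 37 h 30 min.

Regular 37.50 hours, overtime 0.58 hours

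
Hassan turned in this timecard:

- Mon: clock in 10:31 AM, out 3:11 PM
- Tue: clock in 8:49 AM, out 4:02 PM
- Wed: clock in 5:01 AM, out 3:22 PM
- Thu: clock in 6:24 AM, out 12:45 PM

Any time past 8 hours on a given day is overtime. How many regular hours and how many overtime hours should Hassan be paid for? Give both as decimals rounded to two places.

Mon: 10:31 AM–3:11 PM = 4 h 40 min
Tue: 8:49 AM–4:02 PM = 7 h 13 min
Wed: 5:01 AM–3:22 PM = 10 h 21 min
Thu: 6:24 AM–12:45 PM = 6 h 21 min
Mon reg 4 h 40 min / OT 0 h 0 min; Tue reg 7 h 13 min / OT 0 h 0 min; Wed reg 8 h 0 min / OT 2 h 21 min; Thu reg 6 h 21 min / OT 0 h 0 min.
Totals: regular 26 h 14 min, overtime 2 h 21 min.

Regular 26.23 hours, overtime 2.35 hours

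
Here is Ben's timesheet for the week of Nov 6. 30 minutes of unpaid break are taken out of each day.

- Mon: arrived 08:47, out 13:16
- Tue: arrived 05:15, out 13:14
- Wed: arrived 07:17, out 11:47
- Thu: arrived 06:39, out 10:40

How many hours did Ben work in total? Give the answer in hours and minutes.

18 h 59 min

Mon: 08:47–13:16 = 4 h 29 min; less 30 min break → 3 h 59 min
Tue: 05:15–13:14 = 7 h 59 min; less 30 min break → 7 h 29 min
Wed: 07:17–11:47 = 4 h 30 min; less 30 min break → 4 h 0 min
Thu: 06:39–10:40 = 4 h 1 min; less 30 min break → 3 h 31 min
Total: 3 h 59 min + 7 h 29 min + 4 h 0 min + 3 h 31 min = 18 h 59 min.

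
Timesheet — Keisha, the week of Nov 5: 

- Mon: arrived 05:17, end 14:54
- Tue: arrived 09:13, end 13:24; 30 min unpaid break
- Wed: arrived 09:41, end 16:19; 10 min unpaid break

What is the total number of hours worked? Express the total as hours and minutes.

Mon: 05:17–14:54 = 9 h 37 min
Tue: 09:13–13:24 = 4 h 11 min; less 30 min break → 3 h 41 min
Wed: 09:41–16:19 = 6 h 38 min; less 10 min break → 6 h 28 min
Total: 9 h 37 min + 3 h 41 min + 6 h 28 min = 19 h 46 min.

19 h 46 min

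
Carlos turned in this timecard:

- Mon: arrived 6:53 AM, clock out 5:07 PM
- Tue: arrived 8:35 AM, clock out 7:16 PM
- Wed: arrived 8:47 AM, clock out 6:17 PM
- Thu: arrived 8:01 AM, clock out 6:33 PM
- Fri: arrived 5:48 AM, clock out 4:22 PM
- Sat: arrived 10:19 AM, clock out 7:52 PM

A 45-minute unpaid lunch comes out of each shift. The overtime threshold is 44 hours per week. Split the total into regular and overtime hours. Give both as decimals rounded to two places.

Regular 44.00 hours, overtime 12.57 hours

Mon: 6:53 AM–5:07 PM = 10 h 14 min; less 45 min break → 9 h 29 min
Tue: 8:35 AM–7:16 PM = 10 h 41 min; less 45 min break → 9 h 56 min
Wed: 8:47 AM–6:17 PM = 9 h 30 min; less 45 min break → 8 h 45 min
Thu: 8:01 AM–6:33 PM = 10 h 32 min; less 45 min break → 9 h 47 min
Fri: 5:48 AM–4:22 PM = 10 h 34 min; less 45 min break → 9 h 49 min
Sat: 10:19 AM–7:52 PM = 9 h 33 min; less 45 min break → 8 h 48 min
Total worked: 56 h 34 min = 56.57 h.
Threshold 44 h → overtime 12 h 34 min, regular 44 h 0 min.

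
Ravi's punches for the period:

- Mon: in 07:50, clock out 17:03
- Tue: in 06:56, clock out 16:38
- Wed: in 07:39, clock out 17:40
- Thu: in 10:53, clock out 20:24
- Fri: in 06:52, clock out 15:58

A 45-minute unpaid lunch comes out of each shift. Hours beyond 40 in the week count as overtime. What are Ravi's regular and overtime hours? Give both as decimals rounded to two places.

Regular 40.00 hours, overtime 3.80 hours

Mon: 07:50–17:03 = 9 h 13 min; less 45 min break → 8 h 28 min
Tue: 06:56–16:38 = 9 h 42 min; less 45 min break → 8 h 57 min
Wed: 07:39–17:40 = 10 h 1 min; less 45 min break → 9 h 16 min
Thu: 10:53–20:24 = 9 h 31 min; less 45 min break → 8 h 46 min
Fri: 06:52–15:58 = 9 h 6 min; less 45 min break → 8 h 21 min
Total worked: 43 h 48 min = 43.80 h.
Threshold 40 h → overtime 3 h 48 min, regular 40 h 0 min.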